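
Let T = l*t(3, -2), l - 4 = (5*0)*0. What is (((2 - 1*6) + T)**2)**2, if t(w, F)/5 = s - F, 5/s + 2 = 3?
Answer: 342102016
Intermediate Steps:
l = 4 (l = 4 + (5*0)*0 = 4 + 0*0 = 4 + 0 = 4)
s = 5 (s = 5/(-2 + 3) = 5/1 = 5*1 = 5)
t(w, F) = 25 - 5*F (t(w, F) = 5*(5 - F) = 25 - 5*F)
T = 140 (T = 4*(25 - 5*(-2)) = 4*(25 + 10) = 4*35 = 140)
(((2 - 1*6) + T)**2)**2 = (((2 - 1*6) + 140)**2)**2 = (((2 - 6) + 140)**2)**2 = ((-4 + 140)**2)**2 = (136**2)**2 = 18496**2 = 342102016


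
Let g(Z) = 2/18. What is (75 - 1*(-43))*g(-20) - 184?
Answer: -1538/9 ≈ -170.89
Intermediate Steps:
g(Z) = 1/9 (g(Z) = 2*(1/18) = 1/9)
(75 - 1*(-43))*g(-20) - 184 = (75 - 1*(-43))*(1/9) - 184 = (75 + 43)*(1/9) - 184 = 118*(1/9) - 184 = 118/9 - 184 = -1538/9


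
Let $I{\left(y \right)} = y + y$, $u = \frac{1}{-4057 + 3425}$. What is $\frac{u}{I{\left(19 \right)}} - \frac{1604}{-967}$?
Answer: $\frac{38520697}{23223472} \approx 1.6587$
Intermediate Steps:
$u = - \frac{1}{632}$ ($u = \frac{1}{-632} = - \frac{1}{632} \approx -0.0015823$)
$I{\left(y \right)} = 2 y$
$\frac{u}{I{\left(19 \right)}} - \frac{1604}{-967} = - \frac{1}{632 \cdot 2 \cdot 19} - \frac{1604}{-967} = - \frac{1}{632 \cdot 38} - - \frac{1604}{967} = \left(- \frac{1}{632}\right) \frac{1}{38} + \frac{1604}{967} = - \frac{1}{24016} + \frac{1604}{967} = \frac{38520697}{23223472}$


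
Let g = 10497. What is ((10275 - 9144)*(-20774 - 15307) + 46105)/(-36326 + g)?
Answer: 40761506/25829 ≈ 1578.1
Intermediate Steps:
((10275 - 9144)*(-20774 - 15307) + 46105)/(-36326 + g) = ((10275 - 9144)*(-20774 - 15307) + 46105)/(-36326 + 10497) = (1131*(-36081) + 46105)/(-25829) = (-40807611 + 46105)*(-1/25829) = -40761506*(-1/25829) = 40761506/25829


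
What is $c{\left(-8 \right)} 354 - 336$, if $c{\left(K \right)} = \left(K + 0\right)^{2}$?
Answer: $22320$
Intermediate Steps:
$c{\left(K \right)} = K^{2}$
$c{\left(-8 \right)} 354 - 336 = \left(-8\right)^{2} \cdot 354 - 336 = 64 \cdot 354 - 336 = 22656 - 336 = 22320$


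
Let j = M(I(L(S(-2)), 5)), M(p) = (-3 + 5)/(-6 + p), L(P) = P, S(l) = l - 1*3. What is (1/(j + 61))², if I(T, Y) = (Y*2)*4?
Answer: 289/1077444 ≈ 0.00026823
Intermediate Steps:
S(l) = -3 + l (S(l) = l - 3 = -3 + l)
I(T, Y) = 8*Y (I(T, Y) = (2*Y)*4 = 8*Y)
M(p) = 2/(-6 + p)
j = 1/17 (j = 2/(-6 + 8*5) = 2/(-6 + 40) = 2/34 = 2*(1/34) = 1/17 ≈ 0.058824)
(1/(j + 61))² = (1/(1/17 + 61))² = (1/(1038/17))² = (17/1038)² = 289/1077444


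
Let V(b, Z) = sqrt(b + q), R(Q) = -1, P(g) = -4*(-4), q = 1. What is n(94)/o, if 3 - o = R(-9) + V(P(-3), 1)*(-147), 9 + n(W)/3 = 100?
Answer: -1092/367337 + 40131*sqrt(17)/367337 ≈ 0.44747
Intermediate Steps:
P(g) = 16
n(W) = 273 (n(W) = -27 + 3*100 = -27 + 300 = 273)
V(b, Z) = sqrt(1 + b) (V(b, Z) = sqrt(b + 1) = sqrt(1 + b))
o = 4 + 147*sqrt(17) (o = 3 - (-1 + sqrt(1 + 16)*(-147)) = 3 - (-1 + sqrt(17)*(-147)) = 3 - (-1 - 147*sqrt(17)) = 3 + (1 + 147*sqrt(17)) = 4 + 147*sqrt(17) ≈ 610.10)
n(94)/o = 273/(4 + 147*sqrt(17))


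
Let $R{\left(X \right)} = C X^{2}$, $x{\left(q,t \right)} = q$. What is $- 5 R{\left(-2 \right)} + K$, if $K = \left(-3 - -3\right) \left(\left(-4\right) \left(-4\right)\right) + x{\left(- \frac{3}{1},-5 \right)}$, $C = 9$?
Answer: $-183$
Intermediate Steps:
$K = -3$ ($K = \left(-3 - -3\right) \left(\left(-4\right) \left(-4\right)\right) - \frac{3}{1} = \left(-3 + 3\right) 16 - 3 = 0 \cdot 16 - 3 = 0 - 3 = -3$)
$R{\left(X \right)} = 9 X^{2}$
$- 5 R{\left(-2 \right)} + K = - 5 \cdot 9 \left(-2\right)^{2} - 3 = - 5 \cdot 9 \cdot 4 - 3 = \left(-5\right) 36 - 3 = -180 - 3 = -183$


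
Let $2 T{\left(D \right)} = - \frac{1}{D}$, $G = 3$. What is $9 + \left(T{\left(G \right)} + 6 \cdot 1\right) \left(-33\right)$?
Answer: $- \frac{367}{2} \approx -183.5$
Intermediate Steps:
$T{\left(D \right)} = - \frac{1}{2 D}$ ($T{\left(D \right)} = \frac{\left(-1\right) \frac{1}{D}}{2} = - \frac{1}{2 D}$)
$9 + \left(T{\left(G \right)} + 6 \cdot 1\right) \left(-33\right) = 9 + \left(- \frac{1}{2 \cdot 3} + 6 \cdot 1\right) \left(-33\right) = 9 + \left(\left(- \frac{1}{2}\right) \frac{1}{3} + 6\right) \left(-33\right) = 9 + \left(- \frac{1}{6} + 6\right) \left(-33\right) = 9 + \frac{35}{6} \left(-33\right) = 9 - \frac{385}{2} = - \frac{367}{2}$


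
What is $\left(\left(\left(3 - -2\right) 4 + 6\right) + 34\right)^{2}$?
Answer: $3600$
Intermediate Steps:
$\left(\left(\left(3 - -2\right) 4 + 6\right) + 34\right)^{2} = \left(\left(\left(3 + 2\right) 4 + 6\right) + 34\right)^{2} = \left(\left(5 \cdot 4 + 6\right) + 34\right)^{2} = \left(\left(20 + 6\right) + 34\right)^{2} = \left(26 + 34\right)^{2} = 60^{2} = 3600$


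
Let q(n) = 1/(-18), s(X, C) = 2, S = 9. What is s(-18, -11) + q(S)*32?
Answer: 2/9 ≈ 0.22222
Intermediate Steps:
q(n) = -1/18
s(-18, -11) + q(S)*32 = 2 - 1/18*32 = 2 - 16/9 = 2/9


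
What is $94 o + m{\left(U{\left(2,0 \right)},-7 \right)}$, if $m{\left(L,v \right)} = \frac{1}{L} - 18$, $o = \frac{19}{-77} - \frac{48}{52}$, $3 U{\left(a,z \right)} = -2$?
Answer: $- \frac{259187}{2002} \approx -129.46$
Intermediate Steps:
$U{\left(a,z \right)} = - \frac{2}{3}$ ($U{\left(a,z \right)} = \frac{1}{3} \left(-2\right) = - \frac{2}{3}$)
$o = - \frac{1171}{1001}$ ($o = 19 \left(- \frac{1}{77}\right) - \frac{12}{13} = - \frac{19}{77} - \frac{12}{13} = - \frac{1171}{1001} \approx -1.1698$)
$m{\left(L,v \right)} = -18 + \frac{1}{L}$ ($m{\left(L,v \right)} = \frac{1}{L} - 18 = -18 + \frac{1}{L}$)
$94 o + m{\left(U{\left(2,0 \right)},-7 \right)} = 94 \left(- \frac{1171}{1001}\right) - \left(18 - \frac{1}{- \frac{2}{3}}\right) = - \frac{110074}{1001} - \frac{39}{2} = - \frac{259187}{2002}$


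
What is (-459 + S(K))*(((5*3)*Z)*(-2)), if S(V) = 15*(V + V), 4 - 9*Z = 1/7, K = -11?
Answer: 71010/7 ≈ 10144.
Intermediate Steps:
Z = 3/7 (Z = 4/9 - 1/(9*7) = 4/9 - ⅑*⅐ = 4/9 - 1/63 = 3/7 ≈ 0.42857)
S(V) = 30*V (S(V) = 15*(2*V) = 30*V)
(-459 + S(K))*(((5*3)*Z)*(-2)) = (-459 + 30*(-11))*(((5*3)*(3/7))*(-2)) = (-459 - 330)*((15*(3/7))*(-2)) = -35505*(-2)/7 = -789*(-90/7) = 71010/7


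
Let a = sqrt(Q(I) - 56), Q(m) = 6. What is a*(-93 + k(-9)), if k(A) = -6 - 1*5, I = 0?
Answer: -520*I*sqrt(2) ≈ -735.39*I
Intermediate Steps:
k(A) = -11 (k(A) = -6 - 5 = -11)
a = 5*I*sqrt(2) (a = sqrt(6 - 56) = sqrt(-50) = 5*I*sqrt(2) ≈ 7.0711*I)
a*(-93 + k(-9)) = (5*I*sqrt(2))*(-93 - 11) = (5*I*sqrt(2))*(-104) = -520*I*sqrt(2)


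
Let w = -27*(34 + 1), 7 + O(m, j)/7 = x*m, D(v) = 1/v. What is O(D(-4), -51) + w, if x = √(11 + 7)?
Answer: -994 - 21*√2/4 ≈ -1001.4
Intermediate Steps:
x = 3*√2 (x = √18 = 3*√2 ≈ 4.2426)
O(m, j) = -49 + 21*m*√2 (O(m, j) = -49 + 7*((3*√2)*m) = -49 + 7*(3*m*√2) = -49 + 21*m*√2)
w = -945 (w = -27*35 = -945)
O(D(-4), -51) + w = (-49 + 21*√2/(-4)) - 945 = (-49 + 21*(-¼)*√2) - 945 = (-49 - 21*√2/4) - 945 = -994 - 21*√2/4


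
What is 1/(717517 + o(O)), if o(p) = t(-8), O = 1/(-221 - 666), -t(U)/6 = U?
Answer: 1/717565 ≈ 1.3936e-6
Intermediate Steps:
t(U) = -6*U
O = -1/887 (O = 1/(-887) = -1/887 ≈ -0.0011274)
o(p) = 48 (o(p) = -6*(-8) = 48)
1/(717517 + o(O)) = 1/(717517 + 48) = 1/717565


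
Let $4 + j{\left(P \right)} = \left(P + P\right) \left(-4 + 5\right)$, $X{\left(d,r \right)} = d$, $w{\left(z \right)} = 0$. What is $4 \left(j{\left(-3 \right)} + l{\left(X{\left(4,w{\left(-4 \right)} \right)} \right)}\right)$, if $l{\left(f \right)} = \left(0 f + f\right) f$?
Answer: $24$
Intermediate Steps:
$l{\left(f \right)} = f^{2}$ ($l{\left(f \right)} = \left(0 + f\right) f = f f = f^{2}$)
$j{\left(P \right)} = -4 + 2 P$ ($j{\left(P \right)} = -4 + \left(P + P\right) \left(-4 + 5\right) = -4 + 2 P 1 = -4 + 2 P$)
$4 \left(j{\left(-3 \right)} + l{\left(X{\left(4,w{\left(-4 \right)} \right)} \right)}\right) = 4 \left(\left(-4 + 2 \left(-3\right)\right) + 4^{2}\right) = 4 \left(\left(-4 - 6\right) + 16\right) = 4 \left(-10 + 16\right) = 4 \cdot 6 = 24$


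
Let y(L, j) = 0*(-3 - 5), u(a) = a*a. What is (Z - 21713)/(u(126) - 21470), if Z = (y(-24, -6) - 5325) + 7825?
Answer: 19213/5594 ≈ 3.4346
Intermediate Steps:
u(a) = a²
y(L, j) = 0 (y(L, j) = 0*(-8) = 0)
Z = 2500 (Z = (0 - 5325) + 7825 = -5325 + 7825 = 2500)
(Z - 21713)/(u(126) - 21470) = (2500 - 21713)/(126² - 21470) = -19213/(15876 - 21470) = -19213/(-5594) = -19213*(-1/5594) = 19213/5594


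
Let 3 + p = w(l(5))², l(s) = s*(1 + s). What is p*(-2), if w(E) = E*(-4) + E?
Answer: -16194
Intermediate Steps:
w(E) = -3*E (w(E) = -4*E + E = -3*E)
p = 8097 (p = -3 + (-15*(1 + 5))² = -3 + (-15*6)² = -3 + (-3*30)² = -3 + (-90)² = -3 + 8100 = 8097)
p*(-2) = 8097*(-2) = -16194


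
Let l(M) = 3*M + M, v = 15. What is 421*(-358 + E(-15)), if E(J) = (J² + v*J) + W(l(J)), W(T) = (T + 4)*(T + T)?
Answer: 2678402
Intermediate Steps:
l(M) = 4*M
W(T) = 2*T*(4 + T) (W(T) = (4 + T)*(2*T) = 2*T*(4 + T))
E(J) = J² + 15*J + 8*J*(4 + 4*J) (E(J) = (J² + 15*J) + 2*(4*J)*(4 + 4*J) = (J² + 15*J) + 8*J*(4 + 4*J) = J² + 15*J + 8*J*(4 + 4*J))
421*(-358 + E(-15)) = 421*(-358 - 15*(47 + 33*(-15))) = 421*(-358 - 15*(47 - 495)) = 421*(-358 - 15*(-448)) = 421*(-358 + 6720) = 421*6362 = 2678402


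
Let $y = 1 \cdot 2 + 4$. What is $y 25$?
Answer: $150$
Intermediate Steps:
$y = 6$ ($y = 2 + 4 = 6$)
$y 25 = 6 \cdot 25 = 150$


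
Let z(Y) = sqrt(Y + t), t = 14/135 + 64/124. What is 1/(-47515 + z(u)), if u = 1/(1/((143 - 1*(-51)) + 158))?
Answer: -198850275/9448369340911 - 3*sqrt(686207010)/9448369340911 ≈ -2.1054e-5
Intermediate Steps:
t = 2594/4185 (t = 14*(1/135) + 64*(1/124) = 14/135 + 16/31 = 2594/4185 ≈ 0.61983)
u = 352 (u = 1/(1/((143 + 51) + 158)) = 1/(1/(194 + 158)) = 1/(1/352) = 352)
z(Y) = sqrt(2594/4185 + Y) (z(Y) = sqrt(Y + 2594/4185) = sqrt(2594/4185 + Y))
1/(-47515 + z(u)) = 1/(-47515 + sqrt(1206210 + 1946025*352)/1395) = 1/(-47515 + sqrt(1206210 + 685000800)/1395) = 1/(-47515 + sqrt(686207010)/1395)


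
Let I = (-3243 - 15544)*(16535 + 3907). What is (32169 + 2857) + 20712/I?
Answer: 2241920001582/64007309 ≈ 35026.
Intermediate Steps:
I = -384043854 (I = -18787*20442 = -384043854)
(32169 + 2857) + 20712/I = (32169 + 2857) + 20712/(-384043854) = 35026 + 20712*(-1/384043854) = 35026 - 3452/64007309 = 2241920001582/64007309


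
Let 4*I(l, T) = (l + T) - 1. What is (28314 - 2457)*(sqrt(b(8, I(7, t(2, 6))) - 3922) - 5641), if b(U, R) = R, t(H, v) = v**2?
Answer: -145859337 + 25857*I*sqrt(15646)/2 ≈ -1.4586e+8 + 1.6171e+6*I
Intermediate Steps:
I(l, T) = -1/4 + T/4 + l/4 (I(l, T) = ((l + T) - 1)/4 = ((T + l) - 1)/4 = (-1 + T + l)/4 = -1/4 + T/4 + l/4)
(28314 - 2457)*(sqrt(b(8, I(7, t(2, 6))) - 3922) - 5641) = (28314 - 2457)*(sqrt((-1/4 + (1/4)*6**2 + (1/4)*7) - 3922) - 5641) = 25857*(sqrt((-1/4 + (1/4)*36 + 7/4) - 3922) - 5641) = 25857*(sqrt((-1/4 + 9 + 7/4) - 3922) - 5641) = 25857*(sqrt(21/2 - 3922) - 5641) = 25857*(sqrt(-7823/2) - 5641) = 25857*(I*sqrt(15646)/2 - 5641) = 25857*(-5641 + I*sqrt(15646)/2) = -145859337 + 25857*I*sqrt(15646)/2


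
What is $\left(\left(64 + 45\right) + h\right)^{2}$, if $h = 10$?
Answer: $14161$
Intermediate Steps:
$\left(\left(64 + 45\right) + h\right)^{2} = \left(\left(64 + 45\right) + 10\right)^{2} = \left(109 + 10\right)^{2} = 119^{2} = 14161$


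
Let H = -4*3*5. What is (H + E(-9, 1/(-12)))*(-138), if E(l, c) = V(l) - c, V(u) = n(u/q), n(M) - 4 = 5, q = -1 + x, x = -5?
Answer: 14053/2 ≈ 7026.5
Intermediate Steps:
q = -6 (q = -1 - 5 = -6)
n(M) = 9 (n(M) = 4 + 5 = 9)
H = -60 (H = -12*5 = -60)
V(u) = 9
E(l, c) = 9 - c
(H + E(-9, 1/(-12)))*(-138) = (-60 + (9 - 1/(-12)))*(-138) = (-60 + (9 - 1*(-1/12)))*(-138) = (-60 + (9 + 1/12))*(-138) = (-60 + 109/12)*(-138) = -611/12*(-138) = 14053/2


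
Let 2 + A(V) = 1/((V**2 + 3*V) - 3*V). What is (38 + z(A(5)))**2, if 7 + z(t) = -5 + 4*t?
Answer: 206116/625 ≈ 329.79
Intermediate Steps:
A(V) = -2 + V**(-2) (A(V) = -2 + 1/((V**2 + 3*V) - 3*V) = -2 + 1/(V**2) = -2 + V**(-2))
z(t) = -12 + 4*t (z(t) = -7 + (-5 + 4*t) = -12 + 4*t)
(38 + z(A(5)))**2 = (38 + (-12 + 4*(-2 + 5**(-2))))**2 = (38 + (-12 + 4*(-2 + 1/25)))**2 = (38 + (-12 + 4*(-49/25)))**2 = (38 + (-12 - 196/25))**2 = (38 - 496/25)**2 = (454/25)**2 = 206116/625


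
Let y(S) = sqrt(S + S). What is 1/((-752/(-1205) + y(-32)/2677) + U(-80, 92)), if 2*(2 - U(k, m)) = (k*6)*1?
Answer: 1262335273156545/306272917167289538 - 7774141850*I/153136458583644769 ≈ 0.0041216 - 5.0766e-8*I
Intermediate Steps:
y(S) = sqrt(2)*sqrt(S) (y(S) = sqrt(2*S) = sqrt(2)*sqrt(S))
U(k, m) = 2 - 3*k (U(k, m) = 2 - k*6/2 = 2 - 6*k/2 = 2 - 3*k)
1/((-752/(-1205) + y(-32)/2677) + U(-80, 92)) = 1/((-752/(-1205) + (sqrt(2)*sqrt(-32))/2677) + (2 - 3*(-80))) = 1/((-752*(-1/1205) + (sqrt(2)*(4*I*sqrt(2)))*(1/2677)) + (2 + 240)) = 1/((752/1205 + (8*I)*(1/2677)) + 242) = 1/((752/1205 + 8*I/2677) + 242) = 1/(292362/1205 + 8*I/2677) = 10405688866225*(292362/1205 - 8*I/2677)/612545834334579076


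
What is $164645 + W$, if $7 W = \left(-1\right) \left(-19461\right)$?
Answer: $\frac{1171976}{7} \approx 1.6743 \cdot 10^{5}$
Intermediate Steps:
$W = \frac{19461}{7}$ ($W = \frac{\left(-1\right) \left(-19461\right)}{7} = \frac{1}{7} \cdot 19461 = \frac{19461}{7} \approx 2780.1$)
$164645 + W = 164645 + \frac{19461}{7} = \frac{1171976}{7}$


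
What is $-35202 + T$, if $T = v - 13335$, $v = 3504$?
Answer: $-45033$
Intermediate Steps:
$T = -9831$ ($T = 3504 - 13335 = -9831$)
$-35202 + T = -35202 - 9831 = -45033$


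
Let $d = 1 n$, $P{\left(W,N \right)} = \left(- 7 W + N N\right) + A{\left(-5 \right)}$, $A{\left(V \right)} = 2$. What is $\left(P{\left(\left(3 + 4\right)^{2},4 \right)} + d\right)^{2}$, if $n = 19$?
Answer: $93636$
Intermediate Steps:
$P{\left(W,N \right)} = 2 + N^{2} - 7 W$ ($P{\left(W,N \right)} = \left(- 7 W + N N\right) + 2 = \left(- 7 W + N^{2}\right) + 2 = \left(N^{2} - 7 W\right) + 2 = 2 + N^{2} - 7 W$)
$d = 19$ ($d = 1 \cdot 19 = 19$)
$\left(P{\left(\left(3 + 4\right)^{2},4 \right)} + d\right)^{2} = \left(\left(2 + 4^{2} - 7 \left(3 + 4\right)^{2}\right) + 19\right)^{2} = \left(\left(2 + 16 - 7 \cdot 7^{2}\right) + 19\right)^{2} = \left(\left(2 + 16 - 343\right) + 19\right)^{2} = \left(-325 + 19\right)^{2} = \left(-306\right)^{2} = 93636$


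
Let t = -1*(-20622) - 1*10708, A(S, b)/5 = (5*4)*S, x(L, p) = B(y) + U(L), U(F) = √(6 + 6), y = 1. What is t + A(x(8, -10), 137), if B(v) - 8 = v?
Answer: 10814 + 200*√3 ≈ 11160.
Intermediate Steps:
U(F) = 2*√3 (U(F) = √12 = 2*√3)
B(v) = 8 + v
x(L, p) = 9 + 2*√3 (x(L, p) = (8 + 1) + 2*√3 = 9 + 2*√3)
A(S, b) = 100*S (A(S, b) = 5*((5*4)*S) = 5*(20*S) = 100*S)
t = 9914 (t = 20622 - 10708 = 9914)
t + A(x(8, -10), 137) = 9914 + 100*(9 + 2*√3) = 9914 + (900 + 200*√3) = 10814 + 200*√3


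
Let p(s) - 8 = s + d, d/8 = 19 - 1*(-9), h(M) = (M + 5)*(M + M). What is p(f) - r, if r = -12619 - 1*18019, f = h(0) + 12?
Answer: 30882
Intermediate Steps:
h(M) = 2*M*(5 + M) (h(M) = (5 + M)*(2*M) = 2*M*(5 + M))
f = 12 (f = 2*0*(5 + 0) + 12 = 2*0*5 + 12 = 0 + 12 = 12)
d = 224 (d = 8*(19 - 1*(-9)) = 8*(19 + 9) = 8*28 = 224)
r = -30638 (r = -12619 - 18019 = -30638)
p(s) = 232 + s (p(s) = 8 + (s + 224) = 8 + (224 + s) = 232 + s)
p(f) - r = (232 + 12) - 1*(-30638) = 244 + 30638 = 30882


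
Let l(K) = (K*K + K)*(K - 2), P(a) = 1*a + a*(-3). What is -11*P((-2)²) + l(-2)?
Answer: 80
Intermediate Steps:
P(a) = -2*a (P(a) = a - 3*a = -2*a)
l(K) = (-2 + K)*(K + K²) (l(K) = (K² + K)*(-2 + K) = (K + K²)*(-2 + K) = (-2 + K)*(K + K²))
-11*P((-2)²) + l(-2) = -(-22)*(-2)² - 2*(-2 + (-2)² - 1*(-2)) = -(-22)*4 - 2*(-2 + 4 + 2) = -11*(-8) - 2*4 = 88 - 8 = 80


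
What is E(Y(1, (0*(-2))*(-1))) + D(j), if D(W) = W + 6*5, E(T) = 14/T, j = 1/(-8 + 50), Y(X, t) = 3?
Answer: 1457/42 ≈ 34.690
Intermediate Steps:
j = 1/42 ≈ 0.023810
D(W) = 30 + W (D(W) = W + 30 = 30 + W)
E(Y(1, (0*(-2))*(-1))) + D(j) = 14/3 + (30 + 1/42) = 14*(⅓) + 1261/42 = 14/3 + 1261/42 = 1457/42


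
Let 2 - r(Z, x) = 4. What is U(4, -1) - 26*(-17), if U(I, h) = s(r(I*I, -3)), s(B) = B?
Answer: 440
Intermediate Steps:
r(Z, x) = -2 (r(Z, x) = 2 - 1*4 = 2 - 4 = -2)
U(I, h) = -2
U(4, -1) - 26*(-17) = -2 - 26*(-17) = -2 + 442 = 440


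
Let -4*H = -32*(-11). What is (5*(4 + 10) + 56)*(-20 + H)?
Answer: -13608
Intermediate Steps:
H = -88 (H = -(-8)*(-11) = -¼*352 = -88)
(5*(4 + 10) + 56)*(-20 + H) = (5*(4 + 10) + 56)*(-20 - 88) = (5*14 + 56)*(-108) = (70 + 56)*(-108) = 126*(-108) = -13608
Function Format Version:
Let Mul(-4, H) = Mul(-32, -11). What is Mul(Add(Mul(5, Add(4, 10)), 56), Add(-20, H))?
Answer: -13608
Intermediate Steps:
H = -88 (H = Mul(Rational(-1, 4), Mul(-32, -11)) = Mul(Rational(-1, 4), 352) = -88)
Mul(Add(Mul(5, Add(4, 10)), 56), Add(-20, H)) = Mul(Add(Mul(5, Add(4, 10)), 56), Add(-20, -88)) = Mul(Add(Mul(5, 14), 56), -108) = Mul(Add(70, 56), -108) = Mul(126, -108) = -13608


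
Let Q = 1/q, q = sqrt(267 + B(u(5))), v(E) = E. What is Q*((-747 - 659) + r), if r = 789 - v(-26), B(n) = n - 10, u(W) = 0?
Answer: -591*sqrt(257)/257 ≈ -36.866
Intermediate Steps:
B(n) = -10 + n
r = 815 (r = 789 - 1*(-26) = 789 + 26 = 815)
q = sqrt(257) (q = sqrt(267 + (-10 + 0)) = sqrt(267 - 10) = sqrt(257) ≈ 16.031)
Q = sqrt(257)/257 (Q = 1/(sqrt(257)) = sqrt(257)/257 ≈ 0.062378)
Q*((-747 - 659) + r) = (sqrt(257)/257)*((-747 - 659) + 815) = (sqrt(257)/257)*(-1406 + 815) = (sqrt(257)/257)*(-591) = -591*sqrt(257)/257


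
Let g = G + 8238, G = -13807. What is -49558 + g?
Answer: -55127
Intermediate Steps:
g = -5569 (g = -13807 + 8238 = -5569)
-49558 + g = -49558 - 5569 = -55127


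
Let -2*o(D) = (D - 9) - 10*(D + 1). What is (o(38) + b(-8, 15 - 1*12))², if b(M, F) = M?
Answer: 119025/4 ≈ 29756.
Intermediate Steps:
o(D) = 19/2 + 9*D/2 (o(D) = -((D - 9) - 10*(D + 1))/2 = -((-9 + D) - 10*(1 + D))/2 = -((-9 + D) + (-10 - 10*D))/2 = -(-19 - 9*D)/2 = 19/2 + 9*D/2)
(o(38) + b(-8, 15 - 1*12))² = ((19/2 + (9/2)*38) - 8)² = ((19/2 + 171) - 8)² = (361/2 - 8)² = (345/2)² = 119025/4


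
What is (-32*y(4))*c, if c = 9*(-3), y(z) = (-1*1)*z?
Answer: -3456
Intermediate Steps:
y(z) = -z
c = -27
(-32*y(4))*c = -(-32)*4*(-27) = -32*(-4)*(-27) = 128*(-27) = -3456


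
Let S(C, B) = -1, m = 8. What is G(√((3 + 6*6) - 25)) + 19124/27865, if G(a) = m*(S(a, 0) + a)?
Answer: -203796/27865 + 8*√14 ≈ 22.620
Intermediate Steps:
G(a) = -8 + 8*a (G(a) = 8*(-1 + a) = -8 + 8*a)
G(√((3 + 6*6) - 25)) + 19124/27865 = (-8 + 8*√((3 + 6*6) - 25)) + 19124/27865 = (-8 + 8*√((3 + 36) - 25)) + 19124*(1/27865) = (-8 + 8*√(39 - 25)) + 19124/27865 = (-8 + 8*√14) + 19124/27865 = -203796/27865 + 8*√14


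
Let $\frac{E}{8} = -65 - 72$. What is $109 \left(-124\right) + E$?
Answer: $-14612$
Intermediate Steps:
$E = -1096$ ($E = 8 \left(-65 - 72\right) = 8 \left(-137\right) = -1096$)
$109 \left(-124\right) + E = 109 \left(-124\right) - 1096 = -13516 - 1096 = -14612$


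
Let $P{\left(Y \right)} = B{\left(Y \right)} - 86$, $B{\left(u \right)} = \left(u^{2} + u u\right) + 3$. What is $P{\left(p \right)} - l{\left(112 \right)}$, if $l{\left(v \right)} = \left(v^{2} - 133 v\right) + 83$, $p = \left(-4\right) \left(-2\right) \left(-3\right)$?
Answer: $3338$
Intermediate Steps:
$p = -24$ ($p = 8 \left(-3\right) = -24$)
$B{\left(u \right)} = 3 + 2 u^{2}$ ($B{\left(u \right)} = \left(u^{2} + u^{2}\right) + 3 = 2 u^{2} + 3 = 3 + 2 u^{2}$)
$P{\left(Y \right)} = -83 + 2 Y^{2}$ ($P{\left(Y \right)} = \left(3 + 2 Y^{2}\right) - 86 = -83 + 2 Y^{2}$)
$l{\left(v \right)} = 83 + v^{2} - 133 v$
$P{\left(p \right)} - l{\left(112 \right)} = \left(-83 + 2 \left(-24\right)^{2}\right) - \left(83 + 112^{2} - 14896\right) = \left(-83 + 2 \cdot 576\right) - \left(83 + 12544 - 14896\right) = \left(-83 + 1152\right) - -2269 = 1069 + 2269 = 3338$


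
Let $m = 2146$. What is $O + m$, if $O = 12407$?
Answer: $14553$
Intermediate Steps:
$O + m = 12407 + 2146 = 14553$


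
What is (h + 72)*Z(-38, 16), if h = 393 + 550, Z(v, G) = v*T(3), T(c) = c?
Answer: -115710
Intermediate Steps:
Z(v, G) = 3*v (Z(v, G) = v*3 = 3*v)
h = 943
(h + 72)*Z(-38, 16) = (943 + 72)*(3*(-38)) = 1015*(-114) = -115710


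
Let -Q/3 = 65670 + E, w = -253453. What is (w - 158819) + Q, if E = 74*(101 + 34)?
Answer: -639252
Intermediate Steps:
E = 9990 (E = 74*135 = 9990)
Q = -226980 (Q = -3*(65670 + 9990) = -3*75660 = -226980)
(w - 158819) + Q = (-253453 - 158819) - 226980 = -412272 - 226980 = -639252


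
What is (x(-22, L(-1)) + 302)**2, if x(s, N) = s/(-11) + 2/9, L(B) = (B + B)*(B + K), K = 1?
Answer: 7496644/81 ≈ 92551.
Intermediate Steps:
L(B) = 2*B*(1 + B) (L(B) = (B + B)*(B + 1) = (2*B)*(1 + B) = 2*B*(1 + B))
x(s, N) = 2/9 - s/11 (x(s, N) = s*(-1/11) + 2*(1/9) = -s/11 + 2/9 = 2/9 - s/11)
(x(-22, L(-1)) + 302)**2 = ((2/9 - 1/11*(-22)) + 302)**2 = ((2/9 + 2) + 302)**2 = (20/9 + 302)**2 = (2738/9)**2 = 7496644/81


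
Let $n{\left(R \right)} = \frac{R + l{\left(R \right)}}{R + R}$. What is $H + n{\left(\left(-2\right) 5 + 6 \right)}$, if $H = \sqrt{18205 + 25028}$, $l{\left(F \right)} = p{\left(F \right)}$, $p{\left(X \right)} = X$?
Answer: $1 + \sqrt{43233} \approx 208.93$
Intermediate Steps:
$l{\left(F \right)} = F$
$H = \sqrt{43233} \approx 207.93$
$n{\left(R \right)} = 1$ ($n{\left(R \right)} = \frac{R + R}{R + R} = \frac{2 R}{2 R} = 2 R \frac{1}{2 R} = 1$)
$H + n{\left(\left(-2\right) 5 + 6 \right)} = \sqrt{43233} + 1 = 1 + \sqrt{43233}$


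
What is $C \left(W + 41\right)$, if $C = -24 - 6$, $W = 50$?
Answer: $-2730$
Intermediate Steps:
$C = -30$ ($C = -24 - 6 = -30$)
$C \left(W + 41\right) = - 30 \left(50 + 41\right) = \left(-30\right) 91 = -2730$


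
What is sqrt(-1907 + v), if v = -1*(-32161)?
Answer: sqrt(30254) ≈ 173.94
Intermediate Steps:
v = 32161
sqrt(-1907 + v) = sqrt(-1907 + 32161) = sqrt(30254)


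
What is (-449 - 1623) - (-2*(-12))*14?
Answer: -2408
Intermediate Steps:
(-449 - 1623) - (-2*(-12))*14 = -2072 - 24*14 = -2072 - 1*336 = -2072 - 336 = -2408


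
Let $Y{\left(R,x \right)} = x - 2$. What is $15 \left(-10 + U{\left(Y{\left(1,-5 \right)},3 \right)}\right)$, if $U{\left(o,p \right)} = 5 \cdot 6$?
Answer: $300$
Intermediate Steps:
$Y{\left(R,x \right)} = -2 + x$
$U{\left(o,p \right)} = 30$
$15 \left(-10 + U{\left(Y{\left(1,-5 \right)},3 \right)}\right) = 15 \left(-10 + 30\right) = 15 \cdot 20 = 300$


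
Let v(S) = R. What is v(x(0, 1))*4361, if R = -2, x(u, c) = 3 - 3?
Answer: -8722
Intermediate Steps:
x(u, c) = 0
v(S) = -2
v(x(0, 1))*4361 = -2*4361 = -8722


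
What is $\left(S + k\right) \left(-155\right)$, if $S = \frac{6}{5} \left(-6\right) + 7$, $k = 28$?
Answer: $-4309$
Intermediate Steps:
$S = - \frac{1}{5}$ ($S = 6 \cdot \frac{1}{5} \left(-6\right) + 7 = \frac{6}{5} \left(-6\right) + 7 = - \frac{36}{5} + 7 = - \frac{1}{5} \approx -0.2$)
$\left(S + k\right) \left(-155\right) = \left(- \frac{1}{5} + 28\right) \left(-155\right) = \frac{139}{5} \left(-155\right) = -4309$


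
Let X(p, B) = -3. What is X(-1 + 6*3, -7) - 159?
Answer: -162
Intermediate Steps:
X(-1 + 6*3, -7) - 159 = -3 - 159 = -162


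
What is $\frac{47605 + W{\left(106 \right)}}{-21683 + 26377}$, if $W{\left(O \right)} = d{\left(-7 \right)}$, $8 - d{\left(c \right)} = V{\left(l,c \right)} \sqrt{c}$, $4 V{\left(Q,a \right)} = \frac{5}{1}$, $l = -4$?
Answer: $\frac{47613}{4694} - \frac{5 i \sqrt{7}}{18776} \approx 10.143 - 0.00070456 i$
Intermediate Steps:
$V{\left(Q,a \right)} = \frac{5}{4}$ ($V{\left(Q,a \right)} = \frac{5 \cdot 1^{-1}}{4} = \frac{5 \cdot 1}{4} = \frac{1}{4} \cdot 5 = \frac{5}{4}$)
$d{\left(c \right)} = 8 - \frac{5 \sqrt{c}}{4}$
$W{\left(O \right)} = 8 - \frac{5 i \sqrt{7}}{4}$ ($W{\left(O \right)} = 8 - \frac{5 \sqrt{-7}}{4} = 8 - \frac{5 i \sqrt{7}}{4}$)
$\frac{47605 + W{\left(106 \right)}}{-21683 + 26377} = \frac{47605 + \left(8 - \frac{5 i \sqrt{7}}{4}\right)}{-21683 + 26377} = \frac{47613 - \frac{5 i \sqrt{7}}{4}}{4694} = \left(47613 - \frac{5 i \sqrt{7}}{4}\right) \frac{1}{4694} = \frac{47613}{4694} - \frac{5 i \sqrt{7}}{18776}$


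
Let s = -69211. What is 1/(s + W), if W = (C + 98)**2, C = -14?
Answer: -1/62155 ≈ -1.6089e-5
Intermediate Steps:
W = 7056 (W = (-14 + 98)**2 = 84**2 = 7056)
1/(s + W) = 1/(-69211 + 7056) = 1/(-62155) = -1/62155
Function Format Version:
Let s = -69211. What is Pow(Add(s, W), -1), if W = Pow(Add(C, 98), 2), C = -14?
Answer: Rational(-1, 62155) ≈ -1.6089e-5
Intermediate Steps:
W = 7056 (W = Pow(Add(-14, 98), 2) = Pow(84, 2) = 7056)
Pow(Add(s, W), -1) = Pow(Add(-69211, 7056), -1) = Pow(-62155, -1) = Rational(-1, 62155)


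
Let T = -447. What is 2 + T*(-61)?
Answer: 27269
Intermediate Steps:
2 + T*(-61) = 2 - 447*(-61) = 2 + 27267 = 27269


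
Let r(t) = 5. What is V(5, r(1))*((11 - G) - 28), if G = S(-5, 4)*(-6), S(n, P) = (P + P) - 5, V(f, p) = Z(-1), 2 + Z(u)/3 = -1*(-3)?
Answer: 3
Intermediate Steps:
Z(u) = 3 (Z(u) = -6 + 3*(-1*(-3)) = -6 + 3*3 = -6 + 9 = 3)
V(f, p) = 3
S(n, P) = -5 + 2*P (S(n, P) = 2*P - 5 = -5 + 2*P)
G = -18 (G = (-5 + 2*4)*(-6) = (-5 + 8)*(-6) = 3*(-6) = -18)
V(5, r(1))*((11 - G) - 28) = 3*((11 - 1*(-18)) - 28) = 3*((11 + 18) - 28) = 3*(29 - 28) = 3*1 = 3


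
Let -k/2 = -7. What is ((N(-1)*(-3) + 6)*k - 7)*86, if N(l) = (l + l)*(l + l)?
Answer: -7826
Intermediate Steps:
k = 14 (k = -2*(-7) = 14)
N(l) = 4*l² (N(l) = (2*l)*(2*l) = 4*l²)
((N(-1)*(-3) + 6)*k - 7)*86 = (((4*(-1)²)*(-3) + 6)*14 - 7)*86 = (((4*1)*(-3) + 6)*14 - 7)*86 = ((4*(-3) + 6)*14 - 7)*86 = ((-12 + 6)*14 - 7)*86 = (-6*14 - 7)*86 = (-84 - 7)*86 = -91*86 = -7826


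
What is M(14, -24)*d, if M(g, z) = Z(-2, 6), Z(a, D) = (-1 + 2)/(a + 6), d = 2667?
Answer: 2667/4 ≈ 666.75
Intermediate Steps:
Z(a, D) = 1/(6 + a)
M(g, z) = ¼ (M(g, z) = 1/(6 - 2) = 1/4 = ¼)
M(14, -24)*d = (¼)*2667 = 2667/4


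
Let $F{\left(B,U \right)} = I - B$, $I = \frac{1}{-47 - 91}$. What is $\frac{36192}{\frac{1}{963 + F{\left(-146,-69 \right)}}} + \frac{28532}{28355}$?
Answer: $\frac{26175729267996}{652165} \approx 4.0137 \cdot 10^{7}$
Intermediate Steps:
$I = - \frac{1}{138}$ ($I = \frac{1}{-138} = - \frac{1}{138} \approx -0.0072464$)
$F{\left(B,U \right)} = - \frac{1}{138} - B$
$\frac{36192}{\frac{1}{963 + F{\left(-146,-69 \right)}}} + \frac{28532}{28355} = \frac{36192}{\frac{1}{963 - - \frac{20147}{138}}} + \frac{28532}{28355} = \frac{36192}{\frac{1}{963 + \left(- \frac{1}{138} + 146\right)}} + 28532 \cdot \frac{1}{28355} = \frac{36192}{\frac{1}{963 + \frac{20147}{138}}} + \frac{28532}{28355} = \frac{36192}{\frac{1}{\frac{153041}{138}}} + \frac{28532}{28355} = \frac{36192}{\frac{138}{153041}} + \frac{28532}{28355} = 36192 \cdot \frac{153041}{138} + \frac{28532}{28355} = \frac{923143312}{23} + \frac{28532}{28355} = \frac{26175729267996}{652165}$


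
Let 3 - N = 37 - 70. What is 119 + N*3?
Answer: 227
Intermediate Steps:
N = 36 (N = 3 - (37 - 70) = 3 - 1*(-33) = 3 + 33 = 36)
119 + N*3 = 119 + 36*3 = 119 + 108 = 227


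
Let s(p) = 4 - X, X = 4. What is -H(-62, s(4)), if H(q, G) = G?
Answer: 0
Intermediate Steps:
s(p) = 0 (s(p) = 4 - 1*4 = 4 - 4 = 0)
-H(-62, s(4)) = -1*0 = 0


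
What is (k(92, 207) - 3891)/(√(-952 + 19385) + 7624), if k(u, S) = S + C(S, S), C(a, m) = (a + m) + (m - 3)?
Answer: -7791728/19368981 + 1022*√18433/19368981 ≈ -0.39511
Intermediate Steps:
C(a, m) = -3 + a + 2*m (C(a, m) = (a + m) + (-3 + m) = -3 + a + 2*m)
k(u, S) = -3 + 4*S (k(u, S) = S + (-3 + S + 2*S) = S + (-3 + 3*S) = -3 + 4*S)
(k(92, 207) - 3891)/(√(-952 + 19385) + 7624) = ((-3 + 4*207) - 3891)/(√(-952 + 19385) + 7624) = ((-3 + 828) - 3891)/(√18433 + 7624) = (825 - 3891)/(7624 + √18433) = -3066/(7624 + √18433)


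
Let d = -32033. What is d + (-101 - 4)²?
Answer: -21008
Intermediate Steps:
d + (-101 - 4)² = -32033 + (-101 - 4)² = -32033 + (-105)² = -32033 + 11025 = -21008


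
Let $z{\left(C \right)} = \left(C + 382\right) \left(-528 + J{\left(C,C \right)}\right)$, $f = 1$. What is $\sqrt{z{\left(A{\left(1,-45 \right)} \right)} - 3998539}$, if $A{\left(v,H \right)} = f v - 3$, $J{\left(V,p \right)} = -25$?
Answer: $9 i \sqrt{51959} \approx 2051.5 i$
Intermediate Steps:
$A{\left(v,H \right)} = -3 + v$ ($A{\left(v,H \right)} = 1 v - 3 = v - 3 = -3 + v$)
$z{\left(C \right)} = -211246 - 553 C$ ($z{\left(C \right)} = \left(C + 382\right) \left(-528 - 25\right) = \left(382 + C\right) \left(-553\right) = -211246 - 553 C$)
$\sqrt{z{\left(A{\left(1,-45 \right)} \right)} - 3998539} = \sqrt{\left(-211246 - 553 \left(-3 + 1\right)\right) - 3998539} = \sqrt{\left(-211246 - -1106\right) - 3998539} = \sqrt{\left(-211246 + 1106\right) - 3998539} = \sqrt{-210140 - 3998539} = \sqrt{-4208679} = 9 i \sqrt{51959}$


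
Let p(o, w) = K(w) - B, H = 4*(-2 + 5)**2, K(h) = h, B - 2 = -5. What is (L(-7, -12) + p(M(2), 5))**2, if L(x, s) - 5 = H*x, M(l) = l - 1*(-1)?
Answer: 57121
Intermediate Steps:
B = -3 (B = 2 - 5 = -3)
M(l) = 1 + l (M(l) = l + 1 = 1 + l)
H = 36 (H = 4*3**2 = 4*9 = 36)
p(o, w) = 3 + w (p(o, w) = w - 1*(-3) = w + 3 = 3 + w)
L(x, s) = 5 + 36*x
(L(-7, -12) + p(M(2), 5))**2 = ((5 + 36*(-7)) + (3 + 5))**2 = ((5 - 252) + 8)**2 = (-247 + 8)**2 = (-239)**2 = 57121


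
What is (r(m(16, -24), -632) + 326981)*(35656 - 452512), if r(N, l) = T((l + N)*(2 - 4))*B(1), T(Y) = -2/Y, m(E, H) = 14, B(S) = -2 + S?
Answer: -14039311218284/103 ≈ -1.3630e+11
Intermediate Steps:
r(N, l) = 2/(-2*N - 2*l) (r(N, l) = (-2*1/((2 - 4)*(l + N)))*(-2 + 1) = -2*(-1/(2*(N + l)))*(-1) = -2/(-2*N - 2*l)*(-1) = 2/(-2*N - 2*l))
(r(m(16, -24), -632) + 326981)*(35656 - 452512) = (-1/(14 - 632) + 326981)*(35656 - 452512) = (-1/(-618) + 326981)*(-416856) = (-1*(-1/618) + 326981)*(-416856) = (1/618 + 326981)*(-416856) = (202074259/618)*(-416856) = -14039311218284/103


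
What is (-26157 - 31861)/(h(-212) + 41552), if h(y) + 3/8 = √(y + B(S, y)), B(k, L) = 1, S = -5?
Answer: -154287499472/110498416073 + 3713152*I*√211/110498416073 ≈ -1.3963 + 0.00048812*I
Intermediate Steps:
h(y) = -3/8 + √(1 + y) (h(y) = -3/8 + √(y + 1) = -3/8 + √(1 + y))
(-26157 - 31861)/(h(-212) + 41552) = (-26157 - 31861)/((-3/8 + √(1 - 212)) + 41552) = -58018/((-3/8 + √(-211)) + 41552) = -58018/((-3/8 + I*√211) + 41552) = -58018/(332413/8 + I*√211)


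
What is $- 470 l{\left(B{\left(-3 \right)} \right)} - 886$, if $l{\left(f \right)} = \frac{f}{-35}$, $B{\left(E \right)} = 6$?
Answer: $- \frac{5638}{7} \approx -805.43$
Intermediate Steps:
$l{\left(f \right)} = - \frac{f}{35}$ ($l{\left(f \right)} = f \left(- \frac{1}{35}\right) = - \frac{f}{35}$)
$- 470 l{\left(B{\left(-3 \right)} \right)} - 886 = - 470 \left(\left(- \frac{1}{35}\right) 6\right) - 886 = \left(-470\right) \left(- \frac{6}{35}\right) - 886 = \frac{564}{7} - 886 = - \frac{5638}{7}$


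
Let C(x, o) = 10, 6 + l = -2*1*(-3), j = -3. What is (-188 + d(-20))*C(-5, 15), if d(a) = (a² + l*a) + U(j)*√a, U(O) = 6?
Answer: 2120 + 120*I*√5 ≈ 2120.0 + 268.33*I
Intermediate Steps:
l = 0 (l = -6 - 2*1*(-3) = -6 - 2*(-3) = -6 + 6 = 0)
d(a) = a² + 6*√a (d(a) = (a² + 0*a) + 6*√a = (a² + 0) + 6*√a = a² + 6*√a)
(-188 + d(-20))*C(-5, 15) = (-188 + ((-20)² + 6*√(-20)))*10 = (-188 + (400 + 6*(2*I*√5)))*10 = (-188 + (400 + 12*I*√5))*10 = (212 + 12*I*√5)*10 = 2120 + 120*I*√5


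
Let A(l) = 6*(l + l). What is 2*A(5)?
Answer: 120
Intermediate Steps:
A(l) = 12*l (A(l) = 6*(2*l) = 12*l)
2*A(5) = 2*(12*5) = 2*60 = 120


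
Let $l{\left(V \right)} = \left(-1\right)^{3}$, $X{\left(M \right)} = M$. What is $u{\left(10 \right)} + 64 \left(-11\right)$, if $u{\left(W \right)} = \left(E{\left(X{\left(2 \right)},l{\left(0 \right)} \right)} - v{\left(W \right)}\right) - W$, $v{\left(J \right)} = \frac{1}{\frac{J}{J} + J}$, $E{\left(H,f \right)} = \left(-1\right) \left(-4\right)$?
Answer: $- \frac{7811}{11} \approx -710.09$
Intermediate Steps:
$l{\left(V \right)} = -1$
$E{\left(H,f \right)} = 4$
$v{\left(J \right)} = \frac{1}{1 + J}$
$u{\left(W \right)} = 4 - W - \frac{1}{1 + W}$ ($u{\left(W \right)} = \left(4 - \frac{1}{1 + W}\right) - W = 4 - W - \frac{1}{1 + W}$)
$u{\left(10 \right)} + 64 \left(-11\right) = \frac{-1 + \left(1 + 10\right) \left(4 - 10\right)}{1 + 10} + 64 \left(-11\right) = \frac{-1 + 11 \left(4 - 10\right)}{11} - 704 = \frac{-1 + 11 \left(-6\right)}{11} - 704 = \frac{-1 - 66}{11} - 704 = \frac{1}{11} \left(-67\right) - 704 = - \frac{67}{11} - 704 = - \frac{7811}{11}$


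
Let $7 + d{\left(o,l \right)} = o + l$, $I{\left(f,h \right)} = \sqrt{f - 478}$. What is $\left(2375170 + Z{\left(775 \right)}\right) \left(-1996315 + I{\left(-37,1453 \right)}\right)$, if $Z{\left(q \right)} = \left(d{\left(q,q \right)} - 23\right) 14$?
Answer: $-4784069081750 + 2396450 i \sqrt{515} \approx -4.7841 \cdot 10^{12} + 5.4384 \cdot 10^{7} i$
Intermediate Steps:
$I{\left(f,h \right)} = \sqrt{-478 + f}$
$d{\left(o,l \right)} = -7 + l + o$ ($d{\left(o,l \right)} = -7 + \left(o + l\right) = -7 + \left(l + o\right) = -7 + l + o$)
$Z{\left(q \right)} = -420 + 28 q$ ($Z{\left(q \right)} = \left(\left(-7 + q + q\right) - 23\right) 14 = \left(\left(-7 + 2 q\right) - 23\right) 14 = \left(-30 + 2 q\right) 14 = -420 + 28 q$)
$\left(2375170 + Z{\left(775 \right)}\right) \left(-1996315 + I{\left(-37,1453 \right)}\right) = \left(2375170 + \left(-420 + 28 \cdot 775\right)\right) \left(-1996315 + \sqrt{-478 - 37}\right) = \left(2375170 + \left(-420 + 21700\right)\right) \left(-1996315 + \sqrt{-515}\right) = \left(2375170 + 21280\right) \left(-1996315 + i \sqrt{515}\right) = 2396450 \left(-1996315 + i \sqrt{515}\right) = -4784069081750 + 2396450 i \sqrt{515}$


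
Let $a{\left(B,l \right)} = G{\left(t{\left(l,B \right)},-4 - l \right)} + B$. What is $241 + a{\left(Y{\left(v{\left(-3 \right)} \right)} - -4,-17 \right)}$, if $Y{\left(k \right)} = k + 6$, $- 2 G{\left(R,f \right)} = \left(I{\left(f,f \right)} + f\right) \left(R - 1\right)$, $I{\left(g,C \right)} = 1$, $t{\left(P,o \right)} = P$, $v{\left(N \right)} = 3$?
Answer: $380$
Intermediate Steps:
$G{\left(R,f \right)} = - \frac{\left(1 + f\right) \left(-1 + R\right)}{2}$ ($G{\left(R,f \right)} = - \frac{\left(1 + f\right) \left(R - 1\right)}{2} = - \frac{\left(1 + f\right) \left(-1 + R\right)}{2}$)
$Y{\left(k \right)} = 6 + k$
$a{\left(B,l \right)} = - \frac{3}{2} + B - l - \frac{l \left(-4 - l\right)}{2}$ ($a{\left(B,l \right)} = \left(\frac{1}{2} + \frac{-4 - l}{2} - \frac{l}{2} - \frac{l \left(-4 - l\right)}{2}\right) + B = \left(\frac{1}{2} - \left(2 + \frac{l}{2}\right) - \frac{l}{2} - \frac{l \left(-4 - l\right)}{2}\right) + B = \left(- \frac{3}{2} - l - \frac{l \left(-4 - l\right)}{2}\right) + B = - \frac{3}{2} + B - l - \frac{l \left(-4 - l\right)}{2}$)
$241 + a{\left(Y{\left(v{\left(-3 \right)} \right)} - -4,-17 \right)} = 241 + \left(- \frac{3}{2} + \left(\left(6 + 3\right) - -4\right) - 17 + \frac{\left(-17\right)^{2}}{2}\right) = 241 + \left(- \frac{3}{2} + \left(9 + 4\right) - 17 + \frac{1}{2} \cdot 289\right) = 241 + \left(- \frac{3}{2} + 13 - 17 + \frac{289}{2}\right) = 241 + 139 = 380$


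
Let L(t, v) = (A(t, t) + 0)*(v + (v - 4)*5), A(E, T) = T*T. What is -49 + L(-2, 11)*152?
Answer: 27919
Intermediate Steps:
A(E, T) = T²
L(t, v) = t²*(-20 + 6*v) (L(t, v) = (t² + 0)*(v + (v - 4)*5) = t²*(v + (-4 + v)*5) = t²*(v + (-20 + 5*v)) = t²*(-20 + 6*v))
-49 + L(-2, 11)*152 = -49 + ((-2)²*(-20 + 6*11))*152 = -49 + (4*(-20 + 66))*152 = -49 + (4*46)*152 = -49 + 184*152 = -49 + 27968 = 27919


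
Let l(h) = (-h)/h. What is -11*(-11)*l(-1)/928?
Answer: -121/928 ≈ -0.13039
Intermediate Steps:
l(h) = -1
-11*(-11)*l(-1)/928 = -11*(-11)*(-1)/928 = -(-121)*(-1)*(1/928) = -1*121*(1/928) = -121*1/928 = -121/928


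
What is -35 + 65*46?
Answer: 2955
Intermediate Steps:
-35 + 65*46 = -35 + 2990 = 2955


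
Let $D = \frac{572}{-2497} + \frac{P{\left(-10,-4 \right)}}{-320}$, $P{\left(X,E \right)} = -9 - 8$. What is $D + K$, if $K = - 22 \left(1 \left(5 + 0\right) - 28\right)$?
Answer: $\frac{36743059}{72640} \approx 505.82$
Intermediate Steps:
$P{\left(X,E \right)} = -17$ ($P{\left(X,E \right)} = -9 - 8 = -17$)
$K = 506$ ($K = - 22 \left(1 \cdot 5 - 28\right) = - 22 \left(5 - 28\right) = \left(-22\right) \left(-23\right) = 506$)
$D = - \frac{12781}{72640}$ ($D = \frac{572}{-2497} - \frac{17}{-320} = 572 \left(- \frac{1}{2497}\right) - - \frac{17}{320} = - \frac{52}{227} + \frac{17}{320} = - \frac{12781}{72640} \approx -0.17595$)
$D + K = - \frac{12781}{72640} + 506 = \frac{36743059}{72640}$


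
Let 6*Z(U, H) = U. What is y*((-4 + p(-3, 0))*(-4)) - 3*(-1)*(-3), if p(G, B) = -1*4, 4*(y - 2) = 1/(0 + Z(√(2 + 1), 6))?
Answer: 55 + 16*√3 ≈ 82.713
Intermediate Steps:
Z(U, H) = U/6
y = 2 + √3/2 (y = 2 + 1/(4*(0 + √(2 + 1)/6)) = 2 + 1/(4*(0 + √3/6)) = 2 + 1/(4*((√3/6))) = 2 + (2*√3)/4 = 2 + √3/2 ≈ 2.8660)
p(G, B) = -4
y*((-4 + p(-3, 0))*(-4)) - 3*(-1)*(-3) = (2 + √3/2)*((-4 - 4)*(-4)) - 3*(-1)*(-3) = (2 + √3/2)*(-8*(-4)) + 3*(-3) = (2 + √3/2)*32 - 9 = (64 + 16*√3) - 9 = 55 + 16*√3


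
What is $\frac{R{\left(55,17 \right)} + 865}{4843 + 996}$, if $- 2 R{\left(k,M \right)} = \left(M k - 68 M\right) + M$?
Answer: $\frac{967}{5839} \approx 0.16561$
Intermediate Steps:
$R{\left(k,M \right)} = \frac{67 M}{2} - \frac{M k}{2}$ ($R{\left(k,M \right)} = - \frac{\left(M k - 68 M\right) + M}{2} = - \frac{\left(- 68 M + M k\right) + M}{2} = - \frac{- 67 M + M k}{2} = \frac{67 M}{2} - \frac{M k}{2}$)
$\frac{R{\left(55,17 \right)} + 865}{4843 + 996} = \frac{\frac{1}{2} \cdot 17 \left(67 - 55\right) + 865}{4843 + 996} = \frac{\frac{1}{2} \cdot 17 \left(67 - 55\right) + 865}{5839} = \left(\frac{1}{2} \cdot 17 \cdot 12 + 865\right) \frac{1}{5839} = \left(102 + 865\right) \frac{1}{5839} = 967 \cdot \frac{1}{5839} = \frac{967}{5839}$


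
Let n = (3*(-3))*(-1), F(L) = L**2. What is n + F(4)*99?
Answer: 1593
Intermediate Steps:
n = 9 (n = -9*(-1) = 9)
n + F(4)*99 = 9 + 4**2*99 = 9 + 16*99 = 9 + 1584 = 1593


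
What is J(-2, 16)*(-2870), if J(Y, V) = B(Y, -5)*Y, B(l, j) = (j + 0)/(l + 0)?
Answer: 14350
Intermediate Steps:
B(l, j) = j/l
J(Y, V) = -5 (J(Y, V) = (-5/Y)*Y = -5)
J(-2, 16)*(-2870) = -5*(-2870) = 14350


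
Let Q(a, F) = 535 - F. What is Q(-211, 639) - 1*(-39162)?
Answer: 39058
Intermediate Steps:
Q(-211, 639) - 1*(-39162) = (535 - 1*639) - 1*(-39162) = (535 - 639) + 39162 = -104 + 39162 = 39058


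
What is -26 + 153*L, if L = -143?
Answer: -21905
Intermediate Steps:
-26 + 153*L = -26 + 153*(-143) = -26 - 21879 = -21905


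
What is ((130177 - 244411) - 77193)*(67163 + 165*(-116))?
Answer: -9192898821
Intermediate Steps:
((130177 - 244411) - 77193)*(67163 + 165*(-116)) = (-114234 - 77193)*(67163 - 19140) = -191427*48023 = -9192898821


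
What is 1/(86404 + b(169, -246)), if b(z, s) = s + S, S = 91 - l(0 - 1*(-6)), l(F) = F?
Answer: 1/86243 ≈ 1.1595e-5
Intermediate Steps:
S = 85 (S = 91 - (0 - 1*(-6)) = 91 - (0 + 6) = 91 - 1*6 = 91 - 6 = 85)
b(z, s) = 85 + s (b(z, s) = s + 85 = 85 + s)
1/(86404 + b(169, -246)) = 1/(86404 + (85 - 246)) = 1/(86404 - 161) = 1/86243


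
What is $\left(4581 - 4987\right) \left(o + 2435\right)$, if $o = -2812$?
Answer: $153062$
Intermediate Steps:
$\left(4581 - 4987\right) \left(o + 2435\right) = \left(4581 - 4987\right) \left(-2812 + 2435\right) = \left(-406\right) \left(-377\right) = 153062$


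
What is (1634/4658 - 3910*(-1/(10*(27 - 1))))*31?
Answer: 28888311/60554 ≈ 477.07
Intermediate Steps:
(1634/4658 - 3910*(-1/(10*(27 - 1))))*31 = (1634*(1/4658) - 3910/(26*(-10)))*31 = (817/2329 - 3910/(-260))*31 = (817/2329 - 3910*(-1/260))*31 = (817/2329 + 391/26)*31 = (931881/60554)*31 = 28888311/60554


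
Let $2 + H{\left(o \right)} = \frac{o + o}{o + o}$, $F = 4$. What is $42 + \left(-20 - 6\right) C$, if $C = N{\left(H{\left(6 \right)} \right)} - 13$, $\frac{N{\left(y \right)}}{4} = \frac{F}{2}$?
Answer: $172$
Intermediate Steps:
$H{\left(o \right)} = -1$ ($H{\left(o \right)} = -2 + \frac{o + o}{o + o} = -2 + \frac{2 o}{2 o} = -2 + 2 o \frac{1}{2 o} = -2 + 1 = -1$)
$N{\left(y \right)} = 8$ ($N{\left(y \right)} = 4 \cdot \frac{4}{2} = 4 \cdot 4 \cdot \frac{1}{2} = 4 \cdot 2 = 8$)
$C = -5$ ($C = 8 - 13 = -5$)
$42 + \left(-20 - 6\right) C = 42 + \left(-20 - 6\right) \left(-5\right) = 42 - -130 = 42 + 130 = 172$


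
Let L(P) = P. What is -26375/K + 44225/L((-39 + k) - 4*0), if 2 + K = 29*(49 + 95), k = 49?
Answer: 9216570/2087 ≈ 4416.2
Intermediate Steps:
K = 4174 (K = -2 + 29*(49 + 95) = -2 + 29*144 = -2 + 4176 = 4174)
-26375/K + 44225/L((-39 + k) - 4*0) = -26375/4174 + 44225/((-39 + 49) - 4*0) = -26375*1/4174 + 44225/(10 + 0) = -26375/4174 + 44225/10 = -26375/4174 + 44225*(⅒) = -26375/4174 + 8845/2 = 9216570/2087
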